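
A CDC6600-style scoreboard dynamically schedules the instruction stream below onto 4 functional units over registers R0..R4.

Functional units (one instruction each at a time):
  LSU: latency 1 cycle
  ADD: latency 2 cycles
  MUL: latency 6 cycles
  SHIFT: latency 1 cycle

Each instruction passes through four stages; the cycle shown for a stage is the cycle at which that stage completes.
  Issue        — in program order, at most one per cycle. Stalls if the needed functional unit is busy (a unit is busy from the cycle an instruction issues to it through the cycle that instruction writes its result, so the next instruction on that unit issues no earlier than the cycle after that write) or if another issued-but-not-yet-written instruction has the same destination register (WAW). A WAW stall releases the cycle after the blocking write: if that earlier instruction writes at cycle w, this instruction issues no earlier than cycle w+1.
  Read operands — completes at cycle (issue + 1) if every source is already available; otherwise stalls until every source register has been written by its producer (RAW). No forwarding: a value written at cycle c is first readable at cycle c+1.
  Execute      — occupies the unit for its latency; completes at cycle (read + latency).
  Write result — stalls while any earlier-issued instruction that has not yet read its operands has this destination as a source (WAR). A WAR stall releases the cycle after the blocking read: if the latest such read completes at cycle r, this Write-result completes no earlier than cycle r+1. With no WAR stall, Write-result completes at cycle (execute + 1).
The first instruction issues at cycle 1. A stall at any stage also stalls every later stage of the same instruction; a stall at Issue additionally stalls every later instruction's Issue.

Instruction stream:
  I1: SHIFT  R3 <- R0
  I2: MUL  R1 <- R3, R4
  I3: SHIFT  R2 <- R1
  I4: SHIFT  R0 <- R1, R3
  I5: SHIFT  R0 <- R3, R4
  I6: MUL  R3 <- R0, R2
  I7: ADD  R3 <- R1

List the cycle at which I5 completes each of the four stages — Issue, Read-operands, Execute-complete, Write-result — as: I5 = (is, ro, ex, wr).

[1] I1 issues→SHIFT
[2] I1 reads · I2 issues→MUL
[3] I1 exec-done
[4] I1 writes R3
[5] I2 reads · I3 issues→SHIFT
[11] I2 exec-done
[12] I2 writes R1
[13] I3 reads
[14] I3 exec-done
[15] I3 writes R2
[16] I4 issues→SHIFT
[17] I4 reads
[18] I4 exec-done
[19] I4 writes R0
[20] I5 issues→SHIFT
[21] I5 reads · I6 issues→MUL
[22] I5 exec-done
[23] I5 writes R0
[24] I6 reads
[30] I6 exec-done
[31] I6 writes R3
[32] I7 issues→ADD
[33] I7 reads
[35] I7 exec-done
[36] I7 writes R3

I5 = (20, 21, 22, 23)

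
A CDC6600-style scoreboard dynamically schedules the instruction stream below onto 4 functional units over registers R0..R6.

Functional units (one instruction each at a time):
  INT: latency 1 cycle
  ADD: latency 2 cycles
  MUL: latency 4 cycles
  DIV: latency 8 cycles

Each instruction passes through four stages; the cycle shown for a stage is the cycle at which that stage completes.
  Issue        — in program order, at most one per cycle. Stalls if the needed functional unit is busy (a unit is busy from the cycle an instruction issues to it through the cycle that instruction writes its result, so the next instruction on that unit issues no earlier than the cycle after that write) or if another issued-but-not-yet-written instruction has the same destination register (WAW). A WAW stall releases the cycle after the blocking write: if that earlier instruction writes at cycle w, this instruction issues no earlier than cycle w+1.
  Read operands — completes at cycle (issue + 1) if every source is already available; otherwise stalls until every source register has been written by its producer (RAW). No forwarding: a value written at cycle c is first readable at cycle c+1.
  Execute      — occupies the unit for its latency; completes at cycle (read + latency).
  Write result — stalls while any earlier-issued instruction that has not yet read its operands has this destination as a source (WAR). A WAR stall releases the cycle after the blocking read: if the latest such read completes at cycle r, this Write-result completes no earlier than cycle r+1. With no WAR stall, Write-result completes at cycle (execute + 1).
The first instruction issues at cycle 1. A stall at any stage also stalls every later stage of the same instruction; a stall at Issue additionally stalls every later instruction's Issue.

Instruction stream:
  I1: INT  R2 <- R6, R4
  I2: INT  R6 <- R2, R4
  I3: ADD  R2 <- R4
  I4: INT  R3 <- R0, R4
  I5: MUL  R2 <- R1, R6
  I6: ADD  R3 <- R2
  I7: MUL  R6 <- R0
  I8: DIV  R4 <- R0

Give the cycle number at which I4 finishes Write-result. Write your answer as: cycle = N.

cycle = 12

[1] issue I1 (INT)
[2] I1 read-ops
[3] I1 finished on INT
[4] I1→R2
[5] issue I2 (INT)
[6] I2 read-ops, issue I3 (ADD)
[7] I2 finished on INT, I3 read-ops
[8] I2→R6
[9] I3 finished on ADD, issue I4 (INT)
[10] I3→R2, I4 read-ops
[11] I4 finished on INT, issue I5 (MUL)
[12] I4→R3, I5 read-ops
[13] issue I6 (ADD)
[16] I5 finished on MUL
[17] I5→R2
[18] I6 read-ops, issue I7 (MUL)
[19] I7 read-ops, issue I8 (DIV)
[20] I6 finished on ADD, I8 read-ops
[21] I6→R3
[23] I7 finished on MUL
[24] I7→R6
[28] I8 finished on DIV
[29] I8→R4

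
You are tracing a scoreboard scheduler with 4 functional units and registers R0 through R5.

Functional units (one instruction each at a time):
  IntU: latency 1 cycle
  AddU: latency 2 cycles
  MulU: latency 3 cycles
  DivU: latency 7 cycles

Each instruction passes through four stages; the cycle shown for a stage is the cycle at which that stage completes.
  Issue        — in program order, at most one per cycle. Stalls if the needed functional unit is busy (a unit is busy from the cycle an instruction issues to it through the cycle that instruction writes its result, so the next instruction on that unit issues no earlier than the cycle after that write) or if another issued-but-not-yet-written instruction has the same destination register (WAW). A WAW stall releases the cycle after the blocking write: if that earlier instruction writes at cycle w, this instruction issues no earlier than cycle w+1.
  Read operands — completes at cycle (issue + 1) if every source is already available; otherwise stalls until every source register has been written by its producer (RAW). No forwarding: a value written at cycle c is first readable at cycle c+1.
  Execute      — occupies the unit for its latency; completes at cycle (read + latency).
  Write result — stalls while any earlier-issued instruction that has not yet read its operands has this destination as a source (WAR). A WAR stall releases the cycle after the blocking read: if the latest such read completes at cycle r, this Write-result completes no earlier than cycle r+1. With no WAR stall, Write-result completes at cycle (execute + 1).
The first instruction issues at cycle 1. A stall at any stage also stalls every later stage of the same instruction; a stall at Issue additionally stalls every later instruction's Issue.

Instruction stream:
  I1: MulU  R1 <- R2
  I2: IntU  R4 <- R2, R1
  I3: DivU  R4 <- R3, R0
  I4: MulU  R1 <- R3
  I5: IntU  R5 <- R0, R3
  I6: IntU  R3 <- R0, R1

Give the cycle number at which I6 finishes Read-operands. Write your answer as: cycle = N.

1) issue 1, read 2, done 5, write 6
2) issue 2, read 7, done 8, write 9  <RAW R1: wait I1 write@6>
3) issue 10, read 11, done 18, write 19  <WAW R4: wait I2 write@9>
4) issue 11, read 12, done 15, write 16
5) issue 12, read 13, done 14, write 15
6) issue 16, read 17, done 18, write 19  <struct: IntU busy until I5 writes@15>

cycle = 17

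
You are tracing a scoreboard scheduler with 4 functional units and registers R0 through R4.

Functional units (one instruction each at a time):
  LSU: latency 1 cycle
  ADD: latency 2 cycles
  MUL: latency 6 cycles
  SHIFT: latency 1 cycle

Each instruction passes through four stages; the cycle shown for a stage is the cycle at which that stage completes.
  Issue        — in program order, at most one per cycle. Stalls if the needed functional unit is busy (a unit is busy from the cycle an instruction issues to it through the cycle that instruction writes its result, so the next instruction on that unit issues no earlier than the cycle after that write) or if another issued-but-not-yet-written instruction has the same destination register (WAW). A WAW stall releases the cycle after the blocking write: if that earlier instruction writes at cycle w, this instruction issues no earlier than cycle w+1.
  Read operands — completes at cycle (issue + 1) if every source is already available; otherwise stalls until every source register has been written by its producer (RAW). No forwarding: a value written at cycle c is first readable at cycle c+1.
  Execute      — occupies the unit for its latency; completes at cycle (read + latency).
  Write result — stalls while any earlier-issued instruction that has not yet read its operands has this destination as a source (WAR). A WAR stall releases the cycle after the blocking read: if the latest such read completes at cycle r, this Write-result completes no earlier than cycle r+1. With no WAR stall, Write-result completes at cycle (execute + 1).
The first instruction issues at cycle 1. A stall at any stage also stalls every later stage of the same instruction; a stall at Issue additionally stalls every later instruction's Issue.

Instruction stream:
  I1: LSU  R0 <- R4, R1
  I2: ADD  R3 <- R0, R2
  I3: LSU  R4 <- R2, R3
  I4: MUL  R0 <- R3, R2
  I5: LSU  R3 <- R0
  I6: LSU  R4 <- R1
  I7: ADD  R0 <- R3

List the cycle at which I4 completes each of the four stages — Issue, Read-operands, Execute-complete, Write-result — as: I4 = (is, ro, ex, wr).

I4 = (6, 9, 15, 16)

[1] I1 issues→LSU
[2] I1 reads, I2 issues→ADD
[3] I1 exec-done
[4] I1 writes R0
[5] I2 reads, I3 issues→LSU
[6] I4 issues→MUL
[7] I2 exec-done
[8] I2 writes R3
[9] I3 reads, I4 reads
[10] I3 exec-done
[11] I3 writes R4
[12] I5 issues→LSU
[15] I4 exec-done
[16] I4 writes R0
[17] I5 reads
[18] I5 exec-done
[19] I5 writes R3
[20] I6 issues→LSU
[21] I6 reads, I7 issues→ADD
[22] I6 exec-done, I7 reads
[23] I6 writes R4
[24] I7 exec-done
[25] I7 writes R0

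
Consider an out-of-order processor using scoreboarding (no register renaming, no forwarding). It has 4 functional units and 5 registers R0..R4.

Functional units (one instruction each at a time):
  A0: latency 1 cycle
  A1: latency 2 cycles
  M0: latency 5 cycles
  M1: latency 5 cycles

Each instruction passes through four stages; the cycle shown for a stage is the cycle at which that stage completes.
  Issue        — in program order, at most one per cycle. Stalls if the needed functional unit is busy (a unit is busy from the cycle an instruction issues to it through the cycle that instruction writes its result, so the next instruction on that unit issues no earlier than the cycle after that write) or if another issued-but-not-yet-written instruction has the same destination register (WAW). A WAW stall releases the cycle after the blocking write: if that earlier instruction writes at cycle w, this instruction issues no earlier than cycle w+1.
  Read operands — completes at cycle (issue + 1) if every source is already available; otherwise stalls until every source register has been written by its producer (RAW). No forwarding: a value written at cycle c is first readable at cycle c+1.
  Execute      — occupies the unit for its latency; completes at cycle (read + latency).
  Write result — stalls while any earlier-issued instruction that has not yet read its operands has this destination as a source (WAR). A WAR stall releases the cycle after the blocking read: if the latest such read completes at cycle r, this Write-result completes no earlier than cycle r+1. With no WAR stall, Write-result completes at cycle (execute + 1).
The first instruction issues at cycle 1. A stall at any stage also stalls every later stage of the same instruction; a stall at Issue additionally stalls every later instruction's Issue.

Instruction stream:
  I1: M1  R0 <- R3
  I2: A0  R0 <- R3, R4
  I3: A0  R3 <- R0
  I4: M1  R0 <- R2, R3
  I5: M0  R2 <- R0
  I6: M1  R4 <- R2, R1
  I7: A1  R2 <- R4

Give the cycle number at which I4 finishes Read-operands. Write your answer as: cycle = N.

[I1] 1/2/7/8
[I2] 9/10/11/12  (WAW R0: wait I1 write@8)
[I3] 13/14/15/16  (struct: A0 busy until I2 writes@12)
[I4] 14/17/22/23  (RAW R3: wait I3 write@16)
[I5] 15/24/29/30  (RAW R0: wait I4 write@23)
[I6] 24/31/36/37  (struct: M1 busy until I4 writes@23; RAW R2: wait I5 write@30)
[I7] 31/38/40/41  (WAW R2: wait I5 write@30; RAW R4: wait I6 write@37)

cycle = 17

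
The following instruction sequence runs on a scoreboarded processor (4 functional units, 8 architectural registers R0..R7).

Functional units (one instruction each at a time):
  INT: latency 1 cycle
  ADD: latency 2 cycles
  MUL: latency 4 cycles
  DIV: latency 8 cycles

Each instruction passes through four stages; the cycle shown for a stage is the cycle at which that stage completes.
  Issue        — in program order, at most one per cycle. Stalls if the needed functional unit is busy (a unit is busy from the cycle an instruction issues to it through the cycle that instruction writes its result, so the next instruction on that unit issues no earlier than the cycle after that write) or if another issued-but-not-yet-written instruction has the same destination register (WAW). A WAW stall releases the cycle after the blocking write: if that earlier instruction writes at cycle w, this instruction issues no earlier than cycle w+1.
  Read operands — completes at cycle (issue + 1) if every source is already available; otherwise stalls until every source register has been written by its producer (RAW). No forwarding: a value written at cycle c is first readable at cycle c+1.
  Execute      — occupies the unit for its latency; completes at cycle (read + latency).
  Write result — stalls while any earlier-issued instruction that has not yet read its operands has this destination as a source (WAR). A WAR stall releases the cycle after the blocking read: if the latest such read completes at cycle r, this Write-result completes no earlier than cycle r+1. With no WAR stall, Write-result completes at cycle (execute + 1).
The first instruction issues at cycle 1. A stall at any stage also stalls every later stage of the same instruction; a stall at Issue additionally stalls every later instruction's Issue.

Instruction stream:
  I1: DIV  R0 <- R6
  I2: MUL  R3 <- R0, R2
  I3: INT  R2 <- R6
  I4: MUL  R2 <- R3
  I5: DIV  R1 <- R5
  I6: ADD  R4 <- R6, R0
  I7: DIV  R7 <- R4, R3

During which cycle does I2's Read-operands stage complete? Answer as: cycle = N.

cycle 1: I1→DIV
cycle 2: I1 RO | I2→MUL
cycle 3: I3→INT
cycle 4: I3 RO
cycle 5: I3 EX
cycle 10: I1 EX
cycle 11: I1 WR R0
cycle 12: I2 RO
cycle 13: I3 WR R2
cycle 16: I2 EX
cycle 17: I2 WR R3
cycle 18: I4→MUL
cycle 19: I4 RO | I5→DIV
cycle 20: I5 RO | I6→ADD
cycle 21: I6 RO
cycle 23: I4 EX | I6 EX
cycle 24: I4 WR R2 | I6 WR R4
cycle 28: I5 EX
cycle 29: I5 WR R1
cycle 30: I7→DIV
cycle 31: I7 RO
cycle 39: I7 EX
cycle 40: I7 WR R7

cycle = 12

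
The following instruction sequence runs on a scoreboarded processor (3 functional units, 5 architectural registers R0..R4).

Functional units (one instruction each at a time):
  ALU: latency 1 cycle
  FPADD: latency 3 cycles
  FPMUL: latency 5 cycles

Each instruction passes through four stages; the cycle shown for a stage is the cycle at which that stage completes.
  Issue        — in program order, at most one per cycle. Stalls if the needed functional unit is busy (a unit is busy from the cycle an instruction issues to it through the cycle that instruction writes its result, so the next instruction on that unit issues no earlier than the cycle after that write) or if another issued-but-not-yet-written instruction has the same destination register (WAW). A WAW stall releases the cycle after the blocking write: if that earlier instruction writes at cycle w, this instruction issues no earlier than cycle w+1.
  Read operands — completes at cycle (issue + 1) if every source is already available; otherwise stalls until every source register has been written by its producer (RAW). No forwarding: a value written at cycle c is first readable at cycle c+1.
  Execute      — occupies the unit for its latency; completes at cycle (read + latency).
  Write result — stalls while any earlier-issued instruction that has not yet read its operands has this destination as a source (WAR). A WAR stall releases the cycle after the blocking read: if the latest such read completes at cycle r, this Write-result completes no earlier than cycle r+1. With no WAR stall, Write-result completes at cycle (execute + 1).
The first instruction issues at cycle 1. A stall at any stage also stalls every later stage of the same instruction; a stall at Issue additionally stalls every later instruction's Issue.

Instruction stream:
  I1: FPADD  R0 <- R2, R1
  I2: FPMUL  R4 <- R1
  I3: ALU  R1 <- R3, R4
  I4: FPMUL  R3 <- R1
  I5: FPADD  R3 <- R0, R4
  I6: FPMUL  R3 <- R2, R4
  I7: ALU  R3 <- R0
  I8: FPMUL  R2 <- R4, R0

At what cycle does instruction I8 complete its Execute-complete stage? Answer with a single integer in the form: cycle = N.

[I1] 1/2/5/6
[I2] 2/3/8/9
[I3] 3/10/11/12  (RAW R4: wait I2 write@9)
[I4] 10/13/18/19  (struct: FPMUL busy until I2 writes@9; RAW R1: wait I3 write@12)
[I5] 20/21/24/25  (WAW R3: wait I4 write@19)
[I6] 26/27/32/33  (WAW R3: wait I5 write@25)
[I7] 34/35/36/37  (WAW R3: wait I6 write@33)
[I8] 35/36/41/42

cycle = 41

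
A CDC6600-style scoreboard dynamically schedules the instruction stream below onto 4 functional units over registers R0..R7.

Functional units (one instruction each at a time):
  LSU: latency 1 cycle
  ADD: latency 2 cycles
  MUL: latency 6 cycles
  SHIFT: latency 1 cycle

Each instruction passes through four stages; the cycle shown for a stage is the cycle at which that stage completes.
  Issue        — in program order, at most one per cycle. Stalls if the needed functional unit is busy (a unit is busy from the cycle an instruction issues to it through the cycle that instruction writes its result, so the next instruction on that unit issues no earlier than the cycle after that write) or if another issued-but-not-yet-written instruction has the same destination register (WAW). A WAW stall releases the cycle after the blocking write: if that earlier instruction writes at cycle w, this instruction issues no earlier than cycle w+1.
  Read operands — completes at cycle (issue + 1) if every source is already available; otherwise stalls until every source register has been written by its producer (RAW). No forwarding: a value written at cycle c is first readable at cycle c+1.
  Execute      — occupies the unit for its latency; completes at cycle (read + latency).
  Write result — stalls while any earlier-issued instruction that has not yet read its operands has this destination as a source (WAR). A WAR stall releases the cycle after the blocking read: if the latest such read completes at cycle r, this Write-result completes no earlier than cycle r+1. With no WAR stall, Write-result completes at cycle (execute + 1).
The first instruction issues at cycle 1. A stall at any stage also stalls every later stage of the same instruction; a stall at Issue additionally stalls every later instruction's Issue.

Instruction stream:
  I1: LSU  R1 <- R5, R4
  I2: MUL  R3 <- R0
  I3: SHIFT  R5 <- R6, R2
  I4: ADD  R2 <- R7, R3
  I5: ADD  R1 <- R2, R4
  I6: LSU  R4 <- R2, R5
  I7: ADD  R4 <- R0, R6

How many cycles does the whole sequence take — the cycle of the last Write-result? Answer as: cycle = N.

cycle = 24

1) issue 1, read 2, done 3, write 4
2) issue 2, read 3, done 9, write 10
3) issue 3, read 4, done 5, write 6
4) issue 4, read 11, done 13, write 14  <RAW R3: wait I2 write@10>
5) issue 15, read 16, done 18, write 19  <struct: ADD busy until I4 writes@14>
6) issue 16, read 17, done 18, write 19
7) issue 20, read 21, done 23, write 24  <WAW R4: wait I6 write@19>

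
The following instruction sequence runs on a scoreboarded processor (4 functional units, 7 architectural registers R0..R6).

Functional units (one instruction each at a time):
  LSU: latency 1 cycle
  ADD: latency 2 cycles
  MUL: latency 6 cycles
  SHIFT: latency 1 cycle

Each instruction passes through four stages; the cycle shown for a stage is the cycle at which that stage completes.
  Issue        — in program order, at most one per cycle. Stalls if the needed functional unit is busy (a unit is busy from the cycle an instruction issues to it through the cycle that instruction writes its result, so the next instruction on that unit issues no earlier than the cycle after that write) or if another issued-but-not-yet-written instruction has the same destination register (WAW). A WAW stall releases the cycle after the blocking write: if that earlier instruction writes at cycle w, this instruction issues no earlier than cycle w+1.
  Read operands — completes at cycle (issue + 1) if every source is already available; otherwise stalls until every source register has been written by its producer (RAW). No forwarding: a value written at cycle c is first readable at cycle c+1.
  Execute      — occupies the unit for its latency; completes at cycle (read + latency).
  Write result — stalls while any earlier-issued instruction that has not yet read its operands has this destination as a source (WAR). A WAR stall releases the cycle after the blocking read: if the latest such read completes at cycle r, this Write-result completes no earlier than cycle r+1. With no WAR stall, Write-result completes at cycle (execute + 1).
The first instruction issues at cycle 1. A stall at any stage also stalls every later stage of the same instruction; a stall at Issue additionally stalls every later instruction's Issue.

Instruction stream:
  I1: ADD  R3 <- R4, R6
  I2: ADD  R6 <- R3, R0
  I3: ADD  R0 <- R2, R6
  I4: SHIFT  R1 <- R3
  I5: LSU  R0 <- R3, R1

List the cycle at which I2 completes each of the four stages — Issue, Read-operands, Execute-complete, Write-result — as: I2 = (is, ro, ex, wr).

I2 = (6, 7, 9, 10)

cycle 1: I1 dispatched to ADD
cycle 2: I1 operands ready
cycle 4: I1 complete
cycle 5: R3←I1
cycle 6: I2 dispatched to ADD
cycle 7: I2 operands ready
cycle 9: I2 complete
cycle 10: R6←I2
cycle 11: I3 dispatched to ADD
cycle 12: I3 operands ready, I4 dispatched to SHIFT
cycle 13: I4 operands ready
cycle 14: I3 complete, I4 complete
cycle 15: R0←I3, R1←I4
cycle 16: I5 dispatched to LSU
cycle 17: I5 operands ready
cycle 18: I5 complete
cycle 19: R0←I5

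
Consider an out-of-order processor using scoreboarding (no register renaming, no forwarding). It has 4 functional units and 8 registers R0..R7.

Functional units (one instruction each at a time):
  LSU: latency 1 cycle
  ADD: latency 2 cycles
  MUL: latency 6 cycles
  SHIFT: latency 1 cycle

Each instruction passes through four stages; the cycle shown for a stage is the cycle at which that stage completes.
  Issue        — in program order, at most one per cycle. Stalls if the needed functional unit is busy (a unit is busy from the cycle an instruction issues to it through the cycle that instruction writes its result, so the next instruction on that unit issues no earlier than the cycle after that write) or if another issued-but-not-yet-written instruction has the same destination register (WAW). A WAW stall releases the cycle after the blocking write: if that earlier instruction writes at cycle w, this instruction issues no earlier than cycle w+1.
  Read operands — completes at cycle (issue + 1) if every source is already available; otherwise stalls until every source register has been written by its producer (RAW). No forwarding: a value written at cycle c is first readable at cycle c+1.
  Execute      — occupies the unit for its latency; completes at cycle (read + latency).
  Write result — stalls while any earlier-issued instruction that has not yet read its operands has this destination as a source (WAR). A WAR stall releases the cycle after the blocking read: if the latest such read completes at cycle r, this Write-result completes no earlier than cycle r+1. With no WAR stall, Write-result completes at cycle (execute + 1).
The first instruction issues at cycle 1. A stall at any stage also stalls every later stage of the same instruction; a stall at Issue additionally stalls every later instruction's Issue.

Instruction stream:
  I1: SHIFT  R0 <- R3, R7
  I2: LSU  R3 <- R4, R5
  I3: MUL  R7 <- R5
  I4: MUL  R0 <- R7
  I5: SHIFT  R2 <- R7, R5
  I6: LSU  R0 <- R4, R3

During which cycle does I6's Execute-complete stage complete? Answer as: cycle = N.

cycle = 23

I1: IS=1 RO=2 EX=3 WR=4
I2: IS=2 RO=3 EX=4 WR=5
I3: IS=3 RO=4 EX=10 WR=11
I4: IS=12 RO=13 EX=19 WR=20  [struct: MUL busy until I3 writes@11]
I5: IS=13 RO=14 EX=15 WR=16
I6: IS=21 RO=22 EX=23 WR=24  [WAW R0: wait I4 write@20]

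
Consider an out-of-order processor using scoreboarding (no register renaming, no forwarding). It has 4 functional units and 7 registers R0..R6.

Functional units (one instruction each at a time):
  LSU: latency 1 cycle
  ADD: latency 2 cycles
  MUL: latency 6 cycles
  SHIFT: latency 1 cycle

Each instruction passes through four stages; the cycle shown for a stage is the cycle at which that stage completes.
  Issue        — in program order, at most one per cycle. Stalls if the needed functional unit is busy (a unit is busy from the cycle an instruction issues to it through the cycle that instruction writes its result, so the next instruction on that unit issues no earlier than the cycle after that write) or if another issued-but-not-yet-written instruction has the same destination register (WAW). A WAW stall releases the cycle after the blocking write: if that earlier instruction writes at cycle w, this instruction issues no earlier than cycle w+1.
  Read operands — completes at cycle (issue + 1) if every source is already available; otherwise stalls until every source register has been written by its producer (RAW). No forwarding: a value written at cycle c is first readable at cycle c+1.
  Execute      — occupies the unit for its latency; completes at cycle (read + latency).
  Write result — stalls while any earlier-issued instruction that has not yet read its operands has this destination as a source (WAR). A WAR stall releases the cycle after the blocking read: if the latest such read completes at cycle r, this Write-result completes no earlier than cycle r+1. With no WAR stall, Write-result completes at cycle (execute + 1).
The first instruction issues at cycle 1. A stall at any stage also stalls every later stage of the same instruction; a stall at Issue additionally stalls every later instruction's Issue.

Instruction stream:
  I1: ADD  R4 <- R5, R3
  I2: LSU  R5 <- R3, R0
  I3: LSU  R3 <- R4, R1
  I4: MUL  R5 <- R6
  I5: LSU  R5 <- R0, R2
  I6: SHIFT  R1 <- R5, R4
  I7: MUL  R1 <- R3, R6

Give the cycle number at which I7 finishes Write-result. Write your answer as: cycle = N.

cycle = 31

cycle 1: I1 issues→ADD
cycle 2: I1 reads | I2 issues→LSU
cycle 3: I2 reads
cycle 4: I1 exec-done | I2 exec-done
cycle 5: I1 writes R4 | I2 writes R5
cycle 6: I3 issues→LSU
cycle 7: I3 reads | I4 issues→MUL
cycle 8: I3 exec-done | I4 reads
cycle 9: I3 writes R3
cycle 14: I4 exec-done
cycle 15: I4 writes R5
cycle 16: I5 issues→LSU
cycle 17: I5 reads | I6 issues→SHIFT
cycle 18: I5 exec-done
cycle 19: I5 writes R5
cycle 20: I6 reads
cycle 21: I6 exec-done
cycle 22: I6 writes R1
cycle 23: I7 issues→MUL
cycle 24: I7 reads
cycle 30: I7 exec-done
cycle 31: I7 writes R1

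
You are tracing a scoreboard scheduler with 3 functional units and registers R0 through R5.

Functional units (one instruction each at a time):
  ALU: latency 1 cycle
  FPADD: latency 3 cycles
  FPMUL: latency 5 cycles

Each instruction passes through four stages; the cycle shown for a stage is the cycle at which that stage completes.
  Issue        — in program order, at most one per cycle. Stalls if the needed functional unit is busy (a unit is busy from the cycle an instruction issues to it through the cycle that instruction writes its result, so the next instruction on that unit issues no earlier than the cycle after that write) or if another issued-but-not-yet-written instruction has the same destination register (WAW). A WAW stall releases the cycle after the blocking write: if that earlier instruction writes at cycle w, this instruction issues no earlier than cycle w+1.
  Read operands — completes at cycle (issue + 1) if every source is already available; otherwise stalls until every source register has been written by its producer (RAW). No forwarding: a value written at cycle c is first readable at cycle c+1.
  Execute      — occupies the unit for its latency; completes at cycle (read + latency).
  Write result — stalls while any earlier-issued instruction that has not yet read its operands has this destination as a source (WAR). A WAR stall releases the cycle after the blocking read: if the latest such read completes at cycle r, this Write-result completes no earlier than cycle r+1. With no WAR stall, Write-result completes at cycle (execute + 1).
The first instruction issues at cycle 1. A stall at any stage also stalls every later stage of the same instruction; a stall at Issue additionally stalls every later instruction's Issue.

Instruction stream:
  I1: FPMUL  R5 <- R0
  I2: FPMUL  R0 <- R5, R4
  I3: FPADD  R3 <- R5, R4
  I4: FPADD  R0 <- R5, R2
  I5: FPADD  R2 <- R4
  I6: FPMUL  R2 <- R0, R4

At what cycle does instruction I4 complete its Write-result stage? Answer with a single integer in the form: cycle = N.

cycle = 22

[1] I1 dispatched to FPMUL
[2] I1 operands ready
[7] I1 complete
[8] R5←I1
[9] I2 dispatched to FPMUL
[10] I2 operands ready | I3 dispatched to FPADD
[11] I3 operands ready
[14] I3 complete
[15] I2 complete | R3←I3
[16] R0←I2
[17] I4 dispatched to FPADD
[18] I4 operands ready
[21] I4 complete
[22] R0←I4
[23] I5 dispatched to FPADD
[24] I5 operands ready
[27] I5 complete
[28] R2←I5
[29] I6 dispatched to FPMUL
[30] I6 operands ready
[35] I6 complete
[36] R2←I6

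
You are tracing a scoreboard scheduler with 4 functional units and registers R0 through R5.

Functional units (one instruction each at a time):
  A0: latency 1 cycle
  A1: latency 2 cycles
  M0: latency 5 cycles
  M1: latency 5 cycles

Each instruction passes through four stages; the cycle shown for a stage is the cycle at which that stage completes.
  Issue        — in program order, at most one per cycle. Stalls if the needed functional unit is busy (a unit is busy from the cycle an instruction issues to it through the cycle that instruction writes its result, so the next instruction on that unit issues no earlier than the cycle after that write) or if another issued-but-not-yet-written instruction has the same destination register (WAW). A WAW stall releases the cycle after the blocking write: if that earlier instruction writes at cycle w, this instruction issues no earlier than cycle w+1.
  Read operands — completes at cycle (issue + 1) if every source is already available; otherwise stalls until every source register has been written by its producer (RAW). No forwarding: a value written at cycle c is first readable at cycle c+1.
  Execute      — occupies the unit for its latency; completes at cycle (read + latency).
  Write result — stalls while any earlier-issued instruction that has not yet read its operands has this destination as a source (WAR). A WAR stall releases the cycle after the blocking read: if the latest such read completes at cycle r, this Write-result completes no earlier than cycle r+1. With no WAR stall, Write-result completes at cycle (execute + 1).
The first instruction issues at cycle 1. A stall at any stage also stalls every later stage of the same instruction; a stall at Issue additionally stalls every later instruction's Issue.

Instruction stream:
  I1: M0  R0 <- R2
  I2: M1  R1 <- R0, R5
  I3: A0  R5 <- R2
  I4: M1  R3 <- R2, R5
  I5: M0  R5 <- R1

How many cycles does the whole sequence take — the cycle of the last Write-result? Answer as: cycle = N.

cycle = 24

t=1  issue I1 (M0)
t=2  I1 read-ops | issue I2 (M1)
t=3  issue I3 (A0)
t=4  I3 read-ops
t=5  I3 finished on A0
t=7  I1 finished on M0
t=8  I1→R0
t=9  I2 read-ops
t=10  I3→R5
t=14  I2 finished on M1
t=15  I2→R1
t=16  issue I4 (M1)
t=17  I4 read-ops | issue I5 (M0)
t=18  I5 read-ops
t=22  I4 finished on M1
t=23  I4→R3 | I5 finished on M0
t=24  I5→R5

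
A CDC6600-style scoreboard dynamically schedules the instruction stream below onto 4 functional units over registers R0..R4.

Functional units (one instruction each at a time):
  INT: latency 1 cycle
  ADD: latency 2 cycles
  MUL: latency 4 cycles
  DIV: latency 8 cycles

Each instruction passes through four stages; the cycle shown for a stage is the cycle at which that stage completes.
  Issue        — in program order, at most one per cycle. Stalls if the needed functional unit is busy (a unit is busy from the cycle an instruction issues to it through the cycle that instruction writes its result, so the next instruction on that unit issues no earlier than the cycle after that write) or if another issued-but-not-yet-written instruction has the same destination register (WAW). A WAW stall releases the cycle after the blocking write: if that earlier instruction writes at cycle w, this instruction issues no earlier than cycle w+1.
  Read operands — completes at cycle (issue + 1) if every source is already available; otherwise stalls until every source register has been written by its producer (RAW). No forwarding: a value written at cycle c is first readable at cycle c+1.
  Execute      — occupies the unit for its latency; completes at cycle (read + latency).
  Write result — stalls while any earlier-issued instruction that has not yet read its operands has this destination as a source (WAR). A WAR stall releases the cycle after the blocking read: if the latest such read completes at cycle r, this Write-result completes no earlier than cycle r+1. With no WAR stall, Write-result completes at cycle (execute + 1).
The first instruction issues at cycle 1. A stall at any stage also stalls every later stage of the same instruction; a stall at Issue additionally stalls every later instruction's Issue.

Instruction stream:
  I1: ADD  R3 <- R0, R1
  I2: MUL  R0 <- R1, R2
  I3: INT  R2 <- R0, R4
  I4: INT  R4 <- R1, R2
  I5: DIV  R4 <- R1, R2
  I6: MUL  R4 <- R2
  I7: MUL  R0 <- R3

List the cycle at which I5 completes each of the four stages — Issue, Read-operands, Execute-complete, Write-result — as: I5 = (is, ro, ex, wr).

cycle 1: issue I1 (ADD)
cycle 2: I1 read-ops, issue I2 (MUL)
cycle 3: I2 read-ops, issue I3 (INT)
cycle 4: I1 finished on ADD
cycle 5: I1→R3
cycle 7: I2 finished on MUL
cycle 8: I2→R0
cycle 9: I3 read-ops
cycle 10: I3 finished on INT
cycle 11: I3→R2
cycle 12: issue I4 (INT)
cycle 13: I4 read-ops
cycle 14: I4 finished on INT
cycle 15: I4→R4
cycle 16: issue I5 (DIV)
cycle 17: I5 read-ops
cycle 25: I5 finished on DIV
cycle 26: I5→R4
cycle 27: issue I6 (MUL)
cycle 28: I6 read-ops
cycle 32: I6 finished on MUL
cycle 33: I6→R4
cycle 34: issue I7 (MUL)
cycle 35: I7 read-ops
cycle 39: I7 finished on MUL
cycle 40: I7→R0

I5 = (16, 17, 25, 26)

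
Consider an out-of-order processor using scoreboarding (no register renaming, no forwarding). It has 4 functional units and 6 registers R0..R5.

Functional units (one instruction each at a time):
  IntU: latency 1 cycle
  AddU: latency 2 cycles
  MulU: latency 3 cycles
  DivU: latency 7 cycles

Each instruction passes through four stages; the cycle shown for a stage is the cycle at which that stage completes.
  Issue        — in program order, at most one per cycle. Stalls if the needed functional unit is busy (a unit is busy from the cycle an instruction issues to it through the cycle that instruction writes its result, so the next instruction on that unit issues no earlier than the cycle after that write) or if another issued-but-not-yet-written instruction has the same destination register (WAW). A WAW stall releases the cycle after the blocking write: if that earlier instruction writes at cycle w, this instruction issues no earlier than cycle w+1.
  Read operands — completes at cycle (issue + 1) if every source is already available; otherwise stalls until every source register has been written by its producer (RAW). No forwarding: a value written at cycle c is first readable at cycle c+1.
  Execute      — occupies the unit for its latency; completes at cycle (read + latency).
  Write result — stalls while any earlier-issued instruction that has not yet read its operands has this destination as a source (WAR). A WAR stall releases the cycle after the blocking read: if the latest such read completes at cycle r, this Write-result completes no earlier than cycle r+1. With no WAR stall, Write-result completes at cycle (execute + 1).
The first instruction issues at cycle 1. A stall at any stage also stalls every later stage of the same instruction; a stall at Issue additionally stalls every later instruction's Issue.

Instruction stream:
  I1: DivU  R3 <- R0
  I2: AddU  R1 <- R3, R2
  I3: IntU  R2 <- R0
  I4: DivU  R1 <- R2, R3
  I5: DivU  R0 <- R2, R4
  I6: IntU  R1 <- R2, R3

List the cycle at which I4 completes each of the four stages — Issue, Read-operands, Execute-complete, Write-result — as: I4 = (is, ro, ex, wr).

t=1  I1→DivU
t=2  I1 RO; I2→AddU
t=3  I3→IntU
t=4  I3 RO
t=5  I3 EX
t=9  I1 EX
t=10  I1 WR R3
t=11  I2 RO
t=12  I3 WR R2
t=13  I2 EX
t=14  I2 WR R1
t=15  I4→DivU
t=16  I4 RO
t=23  I4 EX
t=24  I4 WR R1
t=25  I5→DivU
t=26  I5 RO; I6→IntU
t=27  I6 RO
t=28  I6 EX
t=29  I6 WR R1
t=33  I5 EX
t=34  I5 WR R0

I4 = (15, 16, 23, 24)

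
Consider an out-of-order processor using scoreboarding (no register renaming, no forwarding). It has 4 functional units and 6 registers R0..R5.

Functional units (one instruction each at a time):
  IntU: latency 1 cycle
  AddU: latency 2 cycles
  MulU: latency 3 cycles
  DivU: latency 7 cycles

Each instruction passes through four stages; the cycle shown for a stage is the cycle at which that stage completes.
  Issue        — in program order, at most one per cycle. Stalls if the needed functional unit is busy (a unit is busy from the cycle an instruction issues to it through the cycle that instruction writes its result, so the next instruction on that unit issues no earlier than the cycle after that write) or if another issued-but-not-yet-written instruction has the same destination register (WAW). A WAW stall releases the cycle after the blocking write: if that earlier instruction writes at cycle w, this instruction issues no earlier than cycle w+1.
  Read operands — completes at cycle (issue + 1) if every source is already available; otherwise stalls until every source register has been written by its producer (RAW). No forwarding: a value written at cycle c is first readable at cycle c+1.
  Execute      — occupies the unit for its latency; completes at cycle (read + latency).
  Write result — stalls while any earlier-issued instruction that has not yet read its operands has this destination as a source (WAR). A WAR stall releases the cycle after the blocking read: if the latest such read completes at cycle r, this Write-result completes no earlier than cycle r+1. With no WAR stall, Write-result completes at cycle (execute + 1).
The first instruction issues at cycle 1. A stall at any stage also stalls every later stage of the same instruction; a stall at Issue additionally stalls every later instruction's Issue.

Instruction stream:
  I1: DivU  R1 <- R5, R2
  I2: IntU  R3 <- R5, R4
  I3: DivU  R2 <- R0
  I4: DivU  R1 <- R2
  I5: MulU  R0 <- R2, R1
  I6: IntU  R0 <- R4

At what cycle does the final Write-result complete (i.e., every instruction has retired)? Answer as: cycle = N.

[1] issue I1 (DivU)
[2] I1 read-ops; issue I2 (IntU)
[3] I2 read-ops
[4] I2 finished on IntU
[5] I2→R3
[9] I1 finished on DivU
[10] I1→R1
[11] issue I3 (DivU)
[12] I3 read-ops
[19] I3 finished on DivU
[20] I3→R2
[21] issue I4 (DivU)
[22] I4 read-ops; issue I5 (MulU)
[29] I4 finished on DivU
[30] I4→R1
[31] I5 read-ops
[34] I5 finished on MulU
[35] I5→R0
[36] issue I6 (IntU)
[37] I6 read-ops
[38] I6 finished on IntU
[39] I6→R0

cycle = 39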